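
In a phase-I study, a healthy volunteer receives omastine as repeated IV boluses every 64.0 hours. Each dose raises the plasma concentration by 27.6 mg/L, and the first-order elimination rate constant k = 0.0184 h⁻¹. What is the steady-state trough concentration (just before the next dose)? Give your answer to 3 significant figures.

Fraction remaining after one interval: e^(−kτ) = e^(−0.01840 × 64.0) = 0.3080
R = 1 / (1 − 0.3080) = 1.445
Css,max = 27.6 × 1.445 = 39.89 mg/L
Css,min = Css,max × e^(−kτ) = 39.89 × 0.3080 ≈ 12.3 mg/L

12.3 mg/L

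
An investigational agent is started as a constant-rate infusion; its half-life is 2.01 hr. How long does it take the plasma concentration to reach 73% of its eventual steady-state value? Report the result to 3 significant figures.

3.80 hours

k = ln 2 / 2.01 = 0.3448 hr⁻¹
f = 1 − e^(−kt)  ⇒  t = −ln(1 − f) / k
t = −ln(1 − 0.73) / 0.3448 = 1.309 / 0.3448 ≈ 3.80 hours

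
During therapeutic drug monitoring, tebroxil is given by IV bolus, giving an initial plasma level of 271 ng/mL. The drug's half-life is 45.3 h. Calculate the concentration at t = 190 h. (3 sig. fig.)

14.8 ng/mL

k = ln 2 / 45.3 = 0.01530 h⁻¹
190 h is 4.194 half-lives, so C = 271 × (1/2)^4.194 = 271 × 0.05463 ≈ 14.8 ng/mL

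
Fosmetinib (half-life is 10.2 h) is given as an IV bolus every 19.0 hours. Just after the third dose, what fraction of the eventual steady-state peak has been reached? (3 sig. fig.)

k = ln 2 / 10.2 = 0.06796 h⁻¹
f_n = 1 − e^(−nkτ) = 1 − e^(−3 × 0.06796 × 19.0) = 1 − e^(−3.873) = 1 − 0.02079 ≈ 0.979

0.979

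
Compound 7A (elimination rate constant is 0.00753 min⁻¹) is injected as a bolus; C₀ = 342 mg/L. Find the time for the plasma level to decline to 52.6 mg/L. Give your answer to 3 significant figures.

249 minutes

C(t) = C₀ e^(−kt)  ⇒  t = ln(C₀/C) / k
t = ln(342/52.6) / 0.007530 = 1.872 / 0.007530 ≈ 249 minutes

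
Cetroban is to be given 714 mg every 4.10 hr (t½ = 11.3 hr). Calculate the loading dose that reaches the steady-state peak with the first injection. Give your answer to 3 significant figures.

k = ln 2 / 11.3 = 0.06134 hr⁻¹
Accumulation ratio R = 1 / (1 − e^(−kτ)) = 1 / (1 − e^(−0.06134×4.10)) = 1 / (1 − 0.7776) = 4.497
Loading dose = maintenance dose × R = 714 × 4.497 ≈ 3210 mg

3210 mg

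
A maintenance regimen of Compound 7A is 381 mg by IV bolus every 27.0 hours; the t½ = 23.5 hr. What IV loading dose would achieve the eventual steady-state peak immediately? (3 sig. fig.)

694 mg

k = ln 2 / 23.5 = 0.02950 hr⁻¹
Accumulation ratio R = 1 / (1 − e^(−kτ)) = 1 / (1 − e^(−0.02950×27.0)) = 1 / (1 − 0.4510) = 1.821
Loading dose = maintenance dose × R = 381 × 1.821 ≈ 694 mg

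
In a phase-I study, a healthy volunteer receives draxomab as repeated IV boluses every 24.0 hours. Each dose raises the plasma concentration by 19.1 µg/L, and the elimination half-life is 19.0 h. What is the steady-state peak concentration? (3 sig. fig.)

32.7 µg/L

k = ln 2 / 19.0 = 0.03648 h⁻¹
Fraction remaining after one interval: e^(−kτ) = e^(−0.03648 × 24.0) = 0.4166
R = 1 / (1 − 0.4166) = 1.714
Css,max = 19.1 × 1.714 ≈ 32.7 µg/L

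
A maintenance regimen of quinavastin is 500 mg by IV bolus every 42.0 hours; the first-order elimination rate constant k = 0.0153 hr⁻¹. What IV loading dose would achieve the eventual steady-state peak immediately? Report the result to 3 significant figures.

Accumulation ratio R = 1 / (1 − e^(−kτ)) = 1 / (1 − e^(−0.01530×42.0)) = 1 / (1 − 0.5259) = 2.109
Loading dose = maintenance dose × R = 500 × 2.109 ≈ 1050 mg

1050 mg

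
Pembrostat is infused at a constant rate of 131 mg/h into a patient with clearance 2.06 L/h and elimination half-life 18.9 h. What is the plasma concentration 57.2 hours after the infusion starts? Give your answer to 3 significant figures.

Css = rate / CL = 131 / 2.06 = 63.59 mg/L
k = ln 2 / 18.9 = 0.03667 h⁻¹
C(t) = Css (1 − e^(−kt)) = 63.59 × (1 − e^(−2.098)) = 63.59 × 0.8773 ≈ 55.8 mg/L

55.8 mg/L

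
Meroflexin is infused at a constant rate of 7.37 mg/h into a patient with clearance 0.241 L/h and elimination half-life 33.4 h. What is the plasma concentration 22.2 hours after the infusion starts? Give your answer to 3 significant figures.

Css = rate / CL = 7.37 / 0.241 = 30.58 µg/mL
k = ln 2 / 33.4 = 0.02075 h⁻¹
C(t) = Css (1 − e^(−kt)) = 30.58 × (1 − e^(−0.4607)) = 30.58 × 0.3692 ≈ 11.3 µg/mL

11.3 µg/mL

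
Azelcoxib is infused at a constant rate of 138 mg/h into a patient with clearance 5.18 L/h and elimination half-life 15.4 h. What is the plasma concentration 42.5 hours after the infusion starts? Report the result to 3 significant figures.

22.7 µg/mL

Css = rate / CL = 138 / 5.18 = 26.64 µg/mL
k = ln 2 / 15.4 = 0.04501 h⁻¹
C(t) = Css (1 − e^(−kt)) = 26.64 × (1 − e^(−1.913)) = 26.64 × 0.8523 ≈ 22.7 µg/mL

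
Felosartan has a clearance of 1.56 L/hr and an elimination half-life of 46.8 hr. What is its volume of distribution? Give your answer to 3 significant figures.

k = ln 2 / t½ = ln 2 / 46.8 = 0.01481 hr⁻¹
V = CL / k = 1.56 / 0.01481 ≈ 105 L

105 L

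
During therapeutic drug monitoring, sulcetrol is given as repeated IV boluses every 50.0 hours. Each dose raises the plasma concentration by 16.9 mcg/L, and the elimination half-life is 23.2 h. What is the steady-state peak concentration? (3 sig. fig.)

21.8 mcg/L

k = ln 2 / 23.2 = 0.02988 h⁻¹
Fraction remaining after one interval: e^(−kτ) = e^(−0.02988 × 50.0) = 0.2245
R = 1 / (1 − 0.2245) = 1.290
Css,max = 16.9 × 1.290 ≈ 21.8 mcg/L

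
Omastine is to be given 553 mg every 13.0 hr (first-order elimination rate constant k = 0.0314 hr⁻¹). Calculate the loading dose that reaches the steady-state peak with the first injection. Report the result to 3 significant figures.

Accumulation ratio R = 1 / (1 − e^(−kτ)) = 1 / (1 − e^(−0.03140×13.0)) = 1 / (1 − 0.6648) = 2.984
Loading dose = maintenance dose × R = 553 × 2.984 ≈ 1650 mg

1650 mg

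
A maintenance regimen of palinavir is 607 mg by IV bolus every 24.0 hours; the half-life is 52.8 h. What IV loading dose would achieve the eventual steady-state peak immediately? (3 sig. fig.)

2250 mg

k = ln 2 / 52.8 = 0.01313 h⁻¹
Accumulation ratio R = 1 / (1 − e^(−kτ)) = 1 / (1 − e^(−0.01313×24.0)) = 1 / (1 − 0.7297) = 3.700
Loading dose = maintenance dose × R = 607 × 3.700 ≈ 2250 mg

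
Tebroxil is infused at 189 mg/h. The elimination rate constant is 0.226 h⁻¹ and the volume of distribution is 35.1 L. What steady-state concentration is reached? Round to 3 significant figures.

CL = k · V = 0.226 × 35.1 = 7.933 L/h
Css = rate / CL = 189 / 7.933 ≈ 23.8 mg/L

23.8 mg/L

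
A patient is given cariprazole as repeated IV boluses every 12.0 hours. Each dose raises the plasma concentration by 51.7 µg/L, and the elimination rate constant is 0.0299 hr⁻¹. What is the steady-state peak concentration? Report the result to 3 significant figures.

Fraction remaining after one interval: e^(−kτ) = e^(−0.02990 × 12.0) = 0.6985
R = 1 / (1 − 0.6985) = 3.317
Css,max = 51.7 × 3.317 ≈ 171 µg/L

171 µg/L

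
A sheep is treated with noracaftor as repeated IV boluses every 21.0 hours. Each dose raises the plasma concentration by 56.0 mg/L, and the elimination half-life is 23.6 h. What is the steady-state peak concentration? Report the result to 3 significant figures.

k = ln 2 / 23.6 = 0.02937 h⁻¹
Fraction remaining after one interval: e^(−kτ) = e^(−0.02937 × 21.0) = 0.5397
R = 1 / (1 − 0.5397) = 2.172
Css,max = 56.0 × 2.172 ≈ 122 mg/L

122 mg/L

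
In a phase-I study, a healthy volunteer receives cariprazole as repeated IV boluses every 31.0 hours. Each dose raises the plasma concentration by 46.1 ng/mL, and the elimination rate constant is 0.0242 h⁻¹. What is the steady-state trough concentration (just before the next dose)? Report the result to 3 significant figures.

Fraction remaining after one interval: e^(−kτ) = e^(−0.02420 × 31.0) = 0.4723
R = 1 / (1 − 0.4723) = 1.895
Css,max = 46.1 × 1.895 = 87.36 ng/mL
Css,min = Css,max × e^(−kτ) = 87.36 × 0.4723 ≈ 41.3 ng/mL

41.3 ng/mL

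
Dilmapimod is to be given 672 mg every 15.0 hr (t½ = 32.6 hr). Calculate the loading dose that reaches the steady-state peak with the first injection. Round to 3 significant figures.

2460 mg

k = ln 2 / 32.6 = 0.02126 hr⁻¹
Accumulation ratio R = 1 / (1 − e^(−kτ)) = 1 / (1 − e^(−0.02126×15.0)) = 1 / (1 − 0.7269) = 3.662
Loading dose = maintenance dose × R = 672 × 3.662 ≈ 2460 mg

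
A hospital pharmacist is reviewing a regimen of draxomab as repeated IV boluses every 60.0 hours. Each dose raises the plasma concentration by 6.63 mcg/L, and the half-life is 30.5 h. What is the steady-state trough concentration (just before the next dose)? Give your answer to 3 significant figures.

k = ln 2 / 30.5 = 0.02273 h⁻¹
Fraction remaining after one interval: e^(−kτ) = e^(−0.02273 × 60.0) = 0.2557
R = 1 / (1 − 0.2557) = 1.344
Css,max = 6.63 × 1.344 = 8.908 mcg/L
Css,min = Css,max × e^(−kτ) = 8.908 × 0.2557 ≈ 2.28 mcg/L

2.28 mcg/L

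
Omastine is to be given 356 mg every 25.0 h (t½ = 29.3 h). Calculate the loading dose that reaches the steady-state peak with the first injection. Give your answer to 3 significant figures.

k = ln 2 / 29.3 = 0.02366 h⁻¹
Accumulation ratio R = 1 / (1 − e^(−kτ)) = 1 / (1 − e^(−0.02366×25.0)) = 1 / (1 − 0.5535) = 2.240
Loading dose = maintenance dose × R = 356 × 2.240 ≈ 797 mg

797 mg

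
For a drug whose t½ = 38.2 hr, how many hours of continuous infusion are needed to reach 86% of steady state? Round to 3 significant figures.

108 hours

k = ln 2 / 38.2 = 0.01815 hr⁻¹
f = 1 − e^(−kt)  ⇒  t = −ln(1 − f) / k
t = −ln(1 − 0.86) / 0.01815 = 1.966 / 0.01815 ≈ 108 hours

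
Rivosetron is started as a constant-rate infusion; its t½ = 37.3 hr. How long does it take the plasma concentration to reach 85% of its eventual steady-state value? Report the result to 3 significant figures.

102 hours

k = ln 2 / 37.3 = 0.01858 hr⁻¹
f = 1 − e^(−kt)  ⇒  t = −ln(1 − f) / k
t = −ln(1 − 0.85) / 0.01858 = 1.897 / 0.01858 ≈ 102 hours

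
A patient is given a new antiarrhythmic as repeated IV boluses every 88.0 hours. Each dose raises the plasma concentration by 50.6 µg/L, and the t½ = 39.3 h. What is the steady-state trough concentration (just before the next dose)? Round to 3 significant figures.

k = ln 2 / 39.3 = 0.01764 h⁻¹
Fraction remaining after one interval: e^(−kτ) = e^(−0.01764 × 88.0) = 0.2118
R = 1 / (1 − 0.2118) = 1.269
Css,max = 50.6 × 1.269 = 64.20 µg/L
Css,min = Css,max × e^(−kτ) = 64.20 × 0.2118 ≈ 13.6 µg/L

13.6 µg/L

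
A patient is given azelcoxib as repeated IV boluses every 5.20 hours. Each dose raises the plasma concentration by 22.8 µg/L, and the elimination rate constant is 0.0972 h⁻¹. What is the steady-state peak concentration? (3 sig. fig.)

57.5 µg/L

Fraction remaining after one interval: e^(−kτ) = e^(−0.09720 × 5.20) = 0.6032
R = 1 / (1 − 0.6032) = 2.520
Css,max = 22.8 × 2.520 ≈ 57.5 µg/L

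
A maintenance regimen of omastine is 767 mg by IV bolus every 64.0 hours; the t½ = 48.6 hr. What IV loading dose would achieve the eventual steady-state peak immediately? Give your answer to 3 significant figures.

k = ln 2 / 48.6 = 0.01426 hr⁻¹
Accumulation ratio R = 1 / (1 − e^(−kτ)) = 1 / (1 − e^(−0.01426×64.0)) = 1 / (1 − 0.4014) = 1.671
Loading dose = maintenance dose × R = 767 × 1.671 ≈ 1280 mg

1280 mg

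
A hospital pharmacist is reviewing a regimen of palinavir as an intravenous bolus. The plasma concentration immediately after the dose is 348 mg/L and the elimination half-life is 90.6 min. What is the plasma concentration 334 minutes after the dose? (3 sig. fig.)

k = ln 2 / 90.6 = 0.007651 min⁻¹
C(t) = C₀ e^(−kt) = 348 × e^(−0.007651 × 334) = 348 × e^(−2.555) = 348 × 0.07767 ≈ 27.0 mg/L

27.0 mg/L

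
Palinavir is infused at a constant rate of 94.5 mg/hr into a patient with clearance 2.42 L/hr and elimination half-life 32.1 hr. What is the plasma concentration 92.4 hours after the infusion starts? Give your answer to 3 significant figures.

Css = rate / CL = 94.5 / 2.42 = 39.05 mg/L
k = ln 2 / 32.1 = 0.02159 hr⁻¹
C(t) = Css (1 − e^(−kt)) = 39.05 × (1 − e^(−1.995)) = 39.05 × 0.8640 ≈ 33.7 mg/L

33.7 mg/L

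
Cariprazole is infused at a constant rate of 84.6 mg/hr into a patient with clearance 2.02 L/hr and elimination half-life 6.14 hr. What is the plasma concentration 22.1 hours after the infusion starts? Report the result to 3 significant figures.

Css = rate / CL = 84.6 / 2.02 = 41.88 µg/mL
k = ln 2 / 6.14 = 0.1129 hr⁻¹
C(t) = Css (1 − e^(−kt)) = 41.88 × (1 − e^(−2.495)) = 41.88 × 0.9175 ≈ 38.4 µg/mL

38.4 µg/mL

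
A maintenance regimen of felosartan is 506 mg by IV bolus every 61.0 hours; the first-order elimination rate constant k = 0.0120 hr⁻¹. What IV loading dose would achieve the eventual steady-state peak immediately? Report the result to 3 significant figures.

975 mg

Accumulation ratio R = 1 / (1 − e^(−kτ)) = 1 / (1 − e^(−0.01200×61.0)) = 1 / (1 − 0.4809) = 1.927
Loading dose = maintenance dose × R = 506 × 1.927 ≈ 975 mg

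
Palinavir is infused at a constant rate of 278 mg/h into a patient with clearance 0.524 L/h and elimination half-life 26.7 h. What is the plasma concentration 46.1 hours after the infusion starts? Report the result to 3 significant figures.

Css = rate / CL = 278 / 0.524 = 530.5 mg/L
k = ln 2 / 26.7 = 0.02596 h⁻¹
C(t) = Css (1 − e^(−kt)) = 530.5 × (1 − e^(−1.197)) = 530.5 × 0.6978 ≈ 370 mg/L

370 mg/L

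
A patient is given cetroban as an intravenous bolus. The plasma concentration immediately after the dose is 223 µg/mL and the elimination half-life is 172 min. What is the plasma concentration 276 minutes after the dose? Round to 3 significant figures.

k = ln 2 / 172 = 0.004030 min⁻¹
C(t) = C₀ e^(−kt) = 223 × e^(−0.004030 × 276) = 223 × e^(−1.112) = 223 × 0.3288 ≈ 73.3 µg/mL

73.3 µg/mL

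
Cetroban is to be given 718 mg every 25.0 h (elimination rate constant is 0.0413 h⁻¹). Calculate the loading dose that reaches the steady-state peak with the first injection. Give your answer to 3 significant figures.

Accumulation ratio R = 1 / (1 − e^(−kτ)) = 1 / (1 − e^(−0.04130×25.0)) = 1 / (1 − 0.3561) = 1.553
Loading dose = maintenance dose × R = 718 × 1.553 ≈ 1120 mg

1120 mg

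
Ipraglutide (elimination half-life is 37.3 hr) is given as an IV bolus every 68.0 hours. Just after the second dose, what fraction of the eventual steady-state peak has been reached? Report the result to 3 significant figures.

0.920

k = ln 2 / 37.3 = 0.01858 hr⁻¹
f_n = 1 − e^(−nkτ) = 1 − e^(−2 × 0.01858 × 68.0) = 1 − e^(−2.527) = 1 − 0.07987 ≈ 0.920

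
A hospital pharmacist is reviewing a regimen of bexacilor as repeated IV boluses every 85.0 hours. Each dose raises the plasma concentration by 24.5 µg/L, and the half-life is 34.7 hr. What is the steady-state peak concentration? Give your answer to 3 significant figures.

k = ln 2 / 34.7 = 0.01998 hr⁻¹
Fraction remaining after one interval: e^(−kτ) = e^(−0.01998 × 85.0) = 0.1831
R = 1 / (1 − 0.1831) = 1.224
Css,max = 24.5 × 1.224 ≈ 30.0 µg/L

30.0 µg/L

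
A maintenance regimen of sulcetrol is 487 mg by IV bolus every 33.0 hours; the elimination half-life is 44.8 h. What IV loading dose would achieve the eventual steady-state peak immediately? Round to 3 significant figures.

k = ln 2 / 44.8 = 0.01547 h⁻¹
Accumulation ratio R = 1 / (1 − e^(−kτ)) = 1 / (1 − e^(−0.01547×33.0)) = 1 / (1 − 0.6001) = 2.501
Loading dose = maintenance dose × R = 487 × 2.501 ≈ 1220 mg

1220 mg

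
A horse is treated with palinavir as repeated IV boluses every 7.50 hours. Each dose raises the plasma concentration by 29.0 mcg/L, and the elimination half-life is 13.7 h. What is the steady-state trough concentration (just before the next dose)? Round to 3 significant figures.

k = ln 2 / 13.7 = 0.05059 h⁻¹
Fraction remaining after one interval: e^(−kτ) = e^(−0.05059 × 7.50) = 0.6842
R = 1 / (1 − 0.6842) = 3.167
Css,max = 29.0 × 3.167 = 91.84 mcg/L
Css,min = Css,max × e^(−kτ) = 91.84 × 0.6842 ≈ 62.8 mcg/L

62.8 mcg/L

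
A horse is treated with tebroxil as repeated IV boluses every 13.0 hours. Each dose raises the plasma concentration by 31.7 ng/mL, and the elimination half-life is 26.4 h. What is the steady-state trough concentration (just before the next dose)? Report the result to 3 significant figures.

77.9 ng/mL

k = ln 2 / 26.4 = 0.02626 h⁻¹
Fraction remaining after one interval: e^(−kτ) = e^(−0.02626 × 13.0) = 0.7108
R = 1 / (1 − 0.7108) = 3.458
Css,max = 31.7 × 3.458 = 109.6 ng/mL
Css,min = Css,max × e^(−kτ) = 109.6 × 0.7108 ≈ 77.9 ng/mL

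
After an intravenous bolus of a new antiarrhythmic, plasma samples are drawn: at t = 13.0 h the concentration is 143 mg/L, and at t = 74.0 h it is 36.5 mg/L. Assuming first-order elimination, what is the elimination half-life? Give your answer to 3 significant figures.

31.0 hours

k = ln(C₁/C₂) / (t₂ − t₁) = ln(143/36.5) / (74.0 − 13.0)
  = 1.366 / 61.00 = 0.02239 h⁻¹
t½ = ln 2 / k = ln 2 / 0.02239 ≈ 31.0 hours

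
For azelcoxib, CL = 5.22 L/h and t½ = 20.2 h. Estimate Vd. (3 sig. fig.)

k = ln 2 / t½ = ln 2 / 20.2 = 0.03431 h⁻¹
V = CL / k = 5.22 / 0.03431 ≈ 152 L

152 L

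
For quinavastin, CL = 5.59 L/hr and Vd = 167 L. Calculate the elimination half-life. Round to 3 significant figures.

k = CL / V = 5.59 / 167 = 0.03347 hr⁻¹
t½ = ln 2 / k = ln 2 / 0.03347 ≈ 20.7 hours

20.7 hours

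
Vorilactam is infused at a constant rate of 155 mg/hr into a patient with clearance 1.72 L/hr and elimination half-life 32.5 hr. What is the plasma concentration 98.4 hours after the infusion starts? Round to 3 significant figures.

79.1 mg/L

Css = rate / CL = 155 / 1.72 = 90.12 mg/L
k = ln 2 / 32.5 = 0.02133 hr⁻¹
C(t) = Css (1 − e^(−kt)) = 90.12 × (1 − e^(−2.099)) = 90.12 × 0.8774 ≈ 79.1 mg/L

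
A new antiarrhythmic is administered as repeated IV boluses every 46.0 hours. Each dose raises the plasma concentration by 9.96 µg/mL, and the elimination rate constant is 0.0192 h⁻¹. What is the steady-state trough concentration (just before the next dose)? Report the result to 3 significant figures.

7.02 µg/mL

Fraction remaining after one interval: e^(−kτ) = e^(−0.01920 × 46.0) = 0.4135
R = 1 / (1 − 0.4135) = 1.705
Css,max = 9.96 × 1.705 = 16.98 µg/mL
Css,min = Css,max × e^(−kτ) = 16.98 × 0.4135 ≈ 7.02 µg/mL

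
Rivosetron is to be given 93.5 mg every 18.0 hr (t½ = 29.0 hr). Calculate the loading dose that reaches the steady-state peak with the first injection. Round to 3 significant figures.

267 mg

k = ln 2 / 29.0 = 0.02390 hr⁻¹
Accumulation ratio R = 1 / (1 − e^(−kτ)) = 1 / (1 − e^(−0.02390×18.0)) = 1 / (1 − 0.6504) = 2.860
Loading dose = maintenance dose × R = 93.5 × 2.860 ≈ 267 mg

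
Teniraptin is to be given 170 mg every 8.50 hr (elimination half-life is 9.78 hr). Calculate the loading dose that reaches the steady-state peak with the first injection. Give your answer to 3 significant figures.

376 mg

k = ln 2 / 9.78 = 0.07087 hr⁻¹
Accumulation ratio R = 1 / (1 − e^(−kτ)) = 1 / (1 − e^(−0.07087×8.50)) = 1 / (1 − 0.5475) = 2.210
Loading dose = maintenance dose × R = 170 × 2.210 ≈ 376 mg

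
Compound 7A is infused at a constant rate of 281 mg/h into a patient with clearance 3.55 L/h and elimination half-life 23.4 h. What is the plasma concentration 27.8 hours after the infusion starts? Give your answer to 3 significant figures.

44.4 µg/mL

Css = rate / CL = 281 / 3.55 = 79.15 µg/mL
k = ln 2 / 23.4 = 0.02962 h⁻¹
C(t) = Css (1 − e^(−kt)) = 79.15 × (1 − e^(−0.8235)) = 79.15 × 0.5611 ≈ 44.4 µg/mL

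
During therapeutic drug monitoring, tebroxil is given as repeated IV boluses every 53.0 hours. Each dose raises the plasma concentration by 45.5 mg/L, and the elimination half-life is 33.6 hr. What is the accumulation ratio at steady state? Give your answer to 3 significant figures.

k = ln 2 / 33.6 = 0.02063 hr⁻¹
Fraction remaining after one interval: e^(−kτ) = e^(−0.02063 × 53.0) = 0.3351
R = 1 / (1 − 0.3351) = 1 / 0.6649 ≈ 1.50

1.50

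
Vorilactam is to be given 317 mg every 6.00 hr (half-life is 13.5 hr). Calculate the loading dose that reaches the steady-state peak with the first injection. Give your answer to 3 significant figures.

k = ln 2 / 13.5 = 0.05134 hr⁻¹
Accumulation ratio R = 1 / (1 − e^(−kτ)) = 1 / (1 − e^(−0.05134×6.00)) = 1 / (1 − 0.7349) = 3.772
Loading dose = maintenance dose × R = 317 × 3.772 ≈ 1200 mg

1200 mg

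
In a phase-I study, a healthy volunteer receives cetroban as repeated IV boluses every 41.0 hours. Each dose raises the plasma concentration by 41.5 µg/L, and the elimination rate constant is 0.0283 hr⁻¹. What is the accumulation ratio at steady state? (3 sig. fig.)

1.46

Fraction remaining after one interval: e^(−kτ) = e^(−0.02830 × 41.0) = 0.3134
R = 1 / (1 − 0.3134) = 1 / 0.6866 ≈ 1.46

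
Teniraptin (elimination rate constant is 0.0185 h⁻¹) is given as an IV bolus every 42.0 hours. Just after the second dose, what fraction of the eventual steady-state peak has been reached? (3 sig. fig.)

f_n = 1 − e^(−nkτ) = 1 − e^(−2 × 0.01850 × 42.0) = 1 − e^(−1.554) = 1 − 0.2114 ≈ 0.789

0.789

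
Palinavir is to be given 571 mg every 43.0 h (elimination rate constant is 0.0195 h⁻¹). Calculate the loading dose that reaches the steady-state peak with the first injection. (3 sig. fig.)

Accumulation ratio R = 1 / (1 − e^(−kτ)) = 1 / (1 − e^(−0.01950×43.0)) = 1 / (1 − 0.4324) = 1.762
Loading dose = maintenance dose × R = 571 × 1.762 ≈ 1010 mg

1010 mg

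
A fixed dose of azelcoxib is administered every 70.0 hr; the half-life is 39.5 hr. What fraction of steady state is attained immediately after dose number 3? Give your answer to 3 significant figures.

0.975

k = ln 2 / 39.5 = 0.01755 hr⁻¹
f_n = 1 − e^(−nkτ) = 1 − e^(−3 × 0.01755 × 70.0) = 1 − e^(−3.685) = 1 − 0.02510 ≈ 0.975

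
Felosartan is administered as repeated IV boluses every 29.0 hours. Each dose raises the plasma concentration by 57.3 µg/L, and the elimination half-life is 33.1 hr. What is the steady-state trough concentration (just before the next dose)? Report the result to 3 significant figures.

k = ln 2 / 33.1 = 0.02094 hr⁻¹
Fraction remaining after one interval: e^(−kτ) = e^(−0.02094 × 29.0) = 0.5448
R = 1 / (1 − 0.5448) = 2.197
Css,max = 57.3 × 2.197 = 125.9 µg/L
Css,min = Css,max × e^(−kτ) = 125.9 × 0.5448 ≈ 68.6 µg/L

68.6 µg/L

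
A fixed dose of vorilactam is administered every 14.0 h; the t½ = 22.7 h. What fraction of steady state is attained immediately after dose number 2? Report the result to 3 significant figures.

k = ln 2 / 22.7 = 0.03054 h⁻¹
f_n = 1 − e^(−nkτ) = 1 − e^(−2 × 0.03054 × 14.0) = 1 − e^(−0.8550) = 1 − 0.4253 ≈ 0.575

0.575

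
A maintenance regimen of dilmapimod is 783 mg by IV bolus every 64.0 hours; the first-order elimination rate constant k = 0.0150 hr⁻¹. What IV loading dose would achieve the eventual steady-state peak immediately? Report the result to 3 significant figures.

Accumulation ratio R = 1 / (1 − e^(−kτ)) = 1 / (1 − e^(−0.01500×64.0)) = 1 / (1 − 0.3829) = 1.620
Loading dose = maintenance dose × R = 783 × 1.620 ≈ 1270 mg

1270 mg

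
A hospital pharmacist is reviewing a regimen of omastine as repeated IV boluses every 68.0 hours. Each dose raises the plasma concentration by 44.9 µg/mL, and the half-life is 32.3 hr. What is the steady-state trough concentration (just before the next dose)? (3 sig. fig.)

k = ln 2 / 32.3 = 0.02146 hr⁻¹
Fraction remaining after one interval: e^(−kτ) = e^(−0.02146 × 68.0) = 0.2324
R = 1 / (1 − 0.2324) = 1.303
Css,max = 44.9 × 1.303 = 58.49 µg/mL
Css,min = Css,max × e^(−kτ) = 58.49 × 0.2324 ≈ 13.6 µg/mL

13.6 µg/mL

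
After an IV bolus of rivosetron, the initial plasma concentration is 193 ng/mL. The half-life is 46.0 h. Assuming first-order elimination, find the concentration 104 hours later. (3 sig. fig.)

k = ln 2 / 46.0 = 0.01507 h⁻¹
C(t) = C₀ e^(−kt) = 193 × e^(−0.01507 × 104) = 193 × e^(−1.567) = 193 × 0.2086 ≈ 40.3 ng/mL

40.3 ng/mL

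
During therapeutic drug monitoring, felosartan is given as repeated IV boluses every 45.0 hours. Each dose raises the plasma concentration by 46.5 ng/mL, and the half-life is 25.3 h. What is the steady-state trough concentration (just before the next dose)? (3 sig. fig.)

k = ln 2 / 25.3 = 0.02740 h⁻¹
Fraction remaining after one interval: e^(−kτ) = e^(−0.02740 × 45.0) = 0.2915
R = 1 / (1 − 0.2915) = 1.411
Css,max = 46.5 × 1.411 = 65.63 ng/mL
Css,min = Css,max × e^(−kτ) = 65.63 × 0.2915 ≈ 19.1 ng/mL

19.1 ng/mL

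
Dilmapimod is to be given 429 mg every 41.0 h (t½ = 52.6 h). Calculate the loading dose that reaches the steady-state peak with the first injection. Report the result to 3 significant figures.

1030 mg

k = ln 2 / 52.6 = 0.01318 h⁻¹
Accumulation ratio R = 1 / (1 − e^(−kτ)) = 1 / (1 − e^(−0.01318×41.0)) = 1 / (1 − 0.5826) = 2.396
Loading dose = maintenance dose × R = 429 × 2.396 ≈ 1030 mg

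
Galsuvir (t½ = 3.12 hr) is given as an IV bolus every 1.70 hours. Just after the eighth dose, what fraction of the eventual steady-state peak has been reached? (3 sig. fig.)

0.951

k = ln 2 / 3.12 = 0.2222 hr⁻¹
f_n = 1 − e^(−nkτ) = 1 − e^(−8 × 0.2222 × 1.70) = 1 − e^(−3.021) = 1 − 0.04873 ≈ 0.951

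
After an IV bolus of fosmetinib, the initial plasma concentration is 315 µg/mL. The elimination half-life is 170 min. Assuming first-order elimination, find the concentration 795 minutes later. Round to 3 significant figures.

12.3 µg/mL

k = ln 2 / 170 = 0.004077 min⁻¹
795 min is 4.676 half-lives, so C = 315 × (1/2)^4.676 = 315 × 0.03911 ≈ 12.3 µg/mL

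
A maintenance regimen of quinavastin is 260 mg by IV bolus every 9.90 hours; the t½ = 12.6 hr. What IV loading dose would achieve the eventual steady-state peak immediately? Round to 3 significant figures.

619 mg

k = ln 2 / 12.6 = 0.05501 hr⁻¹
Accumulation ratio R = 1 / (1 − e^(−kτ)) = 1 / (1 − e^(−0.05501×9.90)) = 1 / (1 − 0.5801) = 2.381
Loading dose = maintenance dose × R = 260 × 2.381 ≈ 619 mg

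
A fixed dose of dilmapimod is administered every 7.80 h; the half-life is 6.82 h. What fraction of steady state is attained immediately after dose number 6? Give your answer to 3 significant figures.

0.991

k = ln 2 / 6.82 = 0.1016 h⁻¹
f_n = 1 − e^(−nkτ) = 1 − e^(−6 × 0.1016 × 7.80) = 1 − e^(−4.756) = 1 − 0.008596 ≈ 0.991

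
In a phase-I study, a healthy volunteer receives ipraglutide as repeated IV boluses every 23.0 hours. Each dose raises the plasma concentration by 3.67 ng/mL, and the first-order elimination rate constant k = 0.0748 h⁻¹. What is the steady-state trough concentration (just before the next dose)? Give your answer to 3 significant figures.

Fraction remaining after one interval: e^(−kτ) = e^(−0.07480 × 23.0) = 0.1790
R = 1 / (1 − 0.1790) = 1.218
Css,max = 3.67 × 1.218 = 4.470 ng/mL
Css,min = Css,max × e^(−kτ) = 4.470 × 0.1790 ≈ 0.800 ng/mL

0.800 ng/mL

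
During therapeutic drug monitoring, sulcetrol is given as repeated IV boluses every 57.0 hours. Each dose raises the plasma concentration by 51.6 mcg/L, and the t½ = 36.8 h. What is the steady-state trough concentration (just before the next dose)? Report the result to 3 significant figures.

k = ln 2 / 36.8 = 0.01884 h⁻¹
Fraction remaining after one interval: e^(−kτ) = e^(−0.01884 × 57.0) = 0.3418
R = 1 / (1 − 0.3418) = 1.519
Css,max = 51.6 × 1.519 = 78.39 mcg/L
Css,min = Css,max × e^(−kτ) = 78.39 × 0.3418 ≈ 26.8 mcg/L

26.8 mcg/L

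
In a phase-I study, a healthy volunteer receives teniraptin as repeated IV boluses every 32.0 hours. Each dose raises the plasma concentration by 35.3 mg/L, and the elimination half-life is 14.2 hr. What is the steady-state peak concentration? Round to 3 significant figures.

k = ln 2 / 14.2 = 0.04881 hr⁻¹
Fraction remaining after one interval: e^(−kτ) = e^(−0.04881 × 32.0) = 0.2097
R = 1 / (1 − 0.2097) = 1.265
Css,max = 35.3 × 1.265 ≈ 44.7 mg/L

44.7 mg/L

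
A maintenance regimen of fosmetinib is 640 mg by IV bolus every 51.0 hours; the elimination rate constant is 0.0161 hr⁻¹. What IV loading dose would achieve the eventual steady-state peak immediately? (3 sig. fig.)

Accumulation ratio R = 1 / (1 − e^(−kτ)) = 1 / (1 − e^(−0.01610×51.0)) = 1 / (1 − 0.4399) = 1.786
Loading dose = maintenance dose × R = 640 × 1.786 ≈ 1140 mg

1140 mg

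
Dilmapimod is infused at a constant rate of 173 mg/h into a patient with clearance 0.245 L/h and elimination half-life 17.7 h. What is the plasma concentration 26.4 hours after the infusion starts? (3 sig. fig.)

Css = rate / CL = 173 / 0.245 = 706.1 µg/mL
k = ln 2 / 17.7 = 0.03916 h⁻¹
C(t) = Css (1 − e^(−kt)) = 706.1 × (1 − e^(−1.034)) = 706.1 × 0.6444 ≈ 455 µg/mL

455 µg/mL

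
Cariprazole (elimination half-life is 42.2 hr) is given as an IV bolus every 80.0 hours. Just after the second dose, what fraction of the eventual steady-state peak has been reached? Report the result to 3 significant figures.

0.928

k = ln 2 / 42.2 = 0.01643 hr⁻¹
f_n = 1 − e^(−nkτ) = 1 − e^(−2 × 0.01643 × 80.0) = 1 − e^(−2.628) = 1 − 0.07222 ≈ 0.928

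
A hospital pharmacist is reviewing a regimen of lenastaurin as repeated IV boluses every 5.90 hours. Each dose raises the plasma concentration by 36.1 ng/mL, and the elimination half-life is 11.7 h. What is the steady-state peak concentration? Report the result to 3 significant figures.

122 ng/mL

k = ln 2 / 11.7 = 0.05924 h⁻¹
Fraction remaining after one interval: e^(−kτ) = e^(−0.05924 × 5.90) = 0.7050
R = 1 / (1 − 0.7050) = 3.390
Css,max = 36.1 × 3.390 ≈ 122 ng/mL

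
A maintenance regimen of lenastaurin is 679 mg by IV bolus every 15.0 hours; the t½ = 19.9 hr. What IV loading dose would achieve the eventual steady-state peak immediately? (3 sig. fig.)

1670 mg

k = ln 2 / 19.9 = 0.03483 hr⁻¹
Accumulation ratio R = 1 / (1 − e^(−kτ)) = 1 / (1 − e^(−0.03483×15.0)) = 1 / (1 − 0.5931) = 2.457
Loading dose = maintenance dose × R = 679 × 2.457 ≈ 1670 mg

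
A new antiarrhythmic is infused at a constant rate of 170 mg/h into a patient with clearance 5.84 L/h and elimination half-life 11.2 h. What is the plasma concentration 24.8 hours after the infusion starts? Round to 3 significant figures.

Css = rate / CL = 170 / 5.84 = 29.11 µg/mL
k = ln 2 / 11.2 = 0.06189 h⁻¹
C(t) = Css (1 − e^(−kt)) = 29.11 × (1 − e^(−1.535)) = 29.11 × 0.7845 ≈ 22.8 µg/mL

22.8 µg/mL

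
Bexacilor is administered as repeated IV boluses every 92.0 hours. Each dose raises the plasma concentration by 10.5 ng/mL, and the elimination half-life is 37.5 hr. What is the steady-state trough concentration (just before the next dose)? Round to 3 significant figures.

2.35 ng/mL

k = ln 2 / 37.5 = 0.01848 hr⁻¹
Fraction remaining after one interval: e^(−kτ) = e^(−0.01848 × 92.0) = 0.1826
R = 1 / (1 − 0.1826) = 1.223
Css,max = 10.5 × 1.223 = 12.85 ng/mL
Css,min = Css,max × e^(−kτ) = 12.85 × 0.1826 ≈ 2.35 ng/mL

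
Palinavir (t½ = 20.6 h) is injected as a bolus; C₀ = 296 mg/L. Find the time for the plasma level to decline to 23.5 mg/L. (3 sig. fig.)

75.3 hours

k = ln 2 / 20.6 = 0.03365 h⁻¹
C(t) = C₀ e^(−kt)  ⇒  t = ln(C₀/C) / k
t = ln(296/23.5) / 0.03365 = 2.533 / 0.03365 ≈ 75.3 hours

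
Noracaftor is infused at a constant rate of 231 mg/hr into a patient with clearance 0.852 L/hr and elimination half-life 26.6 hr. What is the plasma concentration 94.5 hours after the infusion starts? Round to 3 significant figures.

Css = rate / CL = 231 / 0.852 = 271.1 mg/L
k = ln 2 / 26.6 = 0.02606 hr⁻¹
C(t) = Css (1 − e^(−kt)) = 271.1 × (1 − e^(−2.462)) = 271.1 × 0.9148 ≈ 248 mg/L

248 mg/L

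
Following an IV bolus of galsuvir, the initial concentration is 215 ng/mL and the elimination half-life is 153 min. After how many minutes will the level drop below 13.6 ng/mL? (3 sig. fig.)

609 minutes

k = ln 2 / 153 = 0.004530 min⁻¹
C(t) = C₀ e^(−kt)  ⇒  t = ln(C₀/C) / k
t = ln(215/13.6) / 0.004530 = 2.761 / 0.004530 ≈ 609 minutes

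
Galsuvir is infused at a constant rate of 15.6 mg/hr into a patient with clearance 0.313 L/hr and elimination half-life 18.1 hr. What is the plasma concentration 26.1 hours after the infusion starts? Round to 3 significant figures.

31.5 µg/mL

Css = rate / CL = 15.6 / 0.313 = 49.84 µg/mL
k = ln 2 / 18.1 = 0.03830 hr⁻¹
C(t) = Css (1 − e^(−kt)) = 49.84 × (1 − e^(−0.9995)) = 49.84 × 0.6319 ≈ 31.5 µg/mL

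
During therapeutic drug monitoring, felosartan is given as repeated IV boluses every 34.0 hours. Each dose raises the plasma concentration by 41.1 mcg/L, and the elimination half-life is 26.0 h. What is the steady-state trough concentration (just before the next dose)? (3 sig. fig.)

k = ln 2 / 26.0 = 0.02666 h⁻¹
Fraction remaining after one interval: e^(−kτ) = e^(−0.02666 × 34.0) = 0.4040
R = 1 / (1 − 0.4040) = 1.678
Css,max = 41.1 × 1.678 = 68.96 mcg/L
Css,min = Css,max × e^(−kτ) = 68.96 × 0.4040 ≈ 27.9 mcg/L

27.9 mcg/L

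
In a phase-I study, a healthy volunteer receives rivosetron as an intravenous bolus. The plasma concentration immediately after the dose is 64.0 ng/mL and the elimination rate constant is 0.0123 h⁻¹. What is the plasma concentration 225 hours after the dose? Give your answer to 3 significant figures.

C(t) = C₀ e^(−kt) = 64.0 × e^(−0.01230 × 225) = 64.0 × e^(−2.768) = 64.0 × 0.06282 ≈ 4.02 ng/mL

4.02 ng/mL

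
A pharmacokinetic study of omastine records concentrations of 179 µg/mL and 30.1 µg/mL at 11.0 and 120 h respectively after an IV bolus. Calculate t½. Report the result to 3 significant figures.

42.4 hours

k = ln(C₁/C₂) / (t₂ − t₁) = ln(179/30.1) / (120 − 11.0)
  = 1.783 / 109.0 = 0.01636 h⁻¹
t½ = ln 2 / k = ln 2 / 0.01636 ≈ 42.4 hours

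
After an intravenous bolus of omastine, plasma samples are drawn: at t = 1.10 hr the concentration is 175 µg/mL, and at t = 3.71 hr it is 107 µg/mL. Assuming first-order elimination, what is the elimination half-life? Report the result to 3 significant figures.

3.68 hours

k = ln(C₁/C₂) / (t₂ − t₁) = ln(175/107) / (3.71 − 1.10)
  = 0.4920 / 2.610 = 0.1885 hr⁻¹
t½ = ln 2 / k = ln 2 / 0.1885 ≈ 3.68 hours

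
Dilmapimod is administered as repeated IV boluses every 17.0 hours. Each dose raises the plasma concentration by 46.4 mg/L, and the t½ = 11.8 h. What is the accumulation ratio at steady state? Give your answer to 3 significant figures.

1.58

k = ln 2 / 11.8 = 0.05874 h⁻¹
Fraction remaining after one interval: e^(−kτ) = e^(−0.05874 × 17.0) = 0.3684
R = 1 / (1 − 0.3684) = 1 / 0.6316 ≈ 1.58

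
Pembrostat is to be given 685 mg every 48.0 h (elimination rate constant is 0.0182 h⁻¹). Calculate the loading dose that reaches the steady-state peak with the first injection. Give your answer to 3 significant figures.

1180 mg

Accumulation ratio R = 1 / (1 − e^(−kτ)) = 1 / (1 − e^(−0.01820×48.0)) = 1 / (1 − 0.4174) = 1.717
Loading dose = maintenance dose × R = 685 × 1.717 ≈ 1180 mg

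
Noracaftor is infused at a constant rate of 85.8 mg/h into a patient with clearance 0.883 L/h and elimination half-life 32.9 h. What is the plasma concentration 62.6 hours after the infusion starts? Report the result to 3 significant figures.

Css = rate / CL = 85.8 / 0.883 = 97.17 µg/mL
k = ln 2 / 32.9 = 0.02107 h⁻¹
C(t) = Css (1 − e^(−kt)) = 97.17 × (1 − e^(−1.319)) = 97.17 × 0.7326 ≈ 71.2 µg/mL

71.2 µg/mL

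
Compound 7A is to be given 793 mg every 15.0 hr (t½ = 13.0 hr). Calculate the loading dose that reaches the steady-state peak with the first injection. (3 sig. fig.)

k = ln 2 / 13.0 = 0.05332 hr⁻¹
Accumulation ratio R = 1 / (1 − e^(−kτ)) = 1 / (1 − e^(−0.05332×15.0)) = 1 / (1 − 0.4494) = 1.816
Loading dose = maintenance dose × R = 793 × 1.816 ≈ 1440 mg

1440 mg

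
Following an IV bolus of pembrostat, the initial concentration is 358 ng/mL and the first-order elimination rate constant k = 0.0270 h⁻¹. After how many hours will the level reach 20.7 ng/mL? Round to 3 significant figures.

106 hours

C(t) = C₀ e^(−kt)  ⇒  t = ln(C₀/C) / k
t = ln(358/20.7) / 0.02700 = 2.850 / 0.02700 ≈ 106 hours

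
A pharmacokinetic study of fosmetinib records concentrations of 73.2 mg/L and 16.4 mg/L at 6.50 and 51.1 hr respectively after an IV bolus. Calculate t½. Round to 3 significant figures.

20.7 hours

k = ln(C₁/C₂) / (t₂ − t₁) = ln(73.2/16.4) / (51.1 − 6.50)
  = 1.496 / 44.60 = 0.03354 hr⁻¹
t½ = ln 2 / k = ln 2 / 0.03354 ≈ 20.7 hours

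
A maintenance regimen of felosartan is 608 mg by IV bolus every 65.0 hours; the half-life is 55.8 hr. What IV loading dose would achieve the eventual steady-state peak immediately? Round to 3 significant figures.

k = ln 2 / 55.8 = 0.01242 hr⁻¹
Accumulation ratio R = 1 / (1 − e^(−kτ)) = 1 / (1 − e^(−0.01242×65.0)) = 1 / (1 − 0.4460) = 1.805
Loading dose = maintenance dose × R = 608 × 1.805 ≈ 1100 mg

1100 mg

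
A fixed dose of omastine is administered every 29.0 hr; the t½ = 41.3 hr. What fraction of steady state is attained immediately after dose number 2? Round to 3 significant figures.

k = ln 2 / 41.3 = 0.01678 hr⁻¹
f_n = 1 − e^(−nkτ) = 1 − e^(−2 × 0.01678 × 29.0) = 1 − e^(−0.9734) = 1 − 0.3778 ≈ 0.622

0.622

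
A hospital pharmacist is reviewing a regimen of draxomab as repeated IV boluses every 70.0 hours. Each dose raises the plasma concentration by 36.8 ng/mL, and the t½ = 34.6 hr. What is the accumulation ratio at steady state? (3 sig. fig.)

k = ln 2 / 34.6 = 0.02003 hr⁻¹
Fraction remaining after one interval: e^(−kτ) = e^(−0.02003 × 70.0) = 0.2460
R = 1 / (1 − 0.2460) = 1 / 0.7540 ≈ 1.33

1.33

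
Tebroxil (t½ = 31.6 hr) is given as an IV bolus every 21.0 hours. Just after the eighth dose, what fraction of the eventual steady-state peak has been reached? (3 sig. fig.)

0.975

k = ln 2 / 31.6 = 0.02194 hr⁻¹
f_n = 1 − e^(−nkτ) = 1 − e^(−8 × 0.02194 × 21.0) = 1 − e^(−3.685) = 1 − 0.02510 ≈ 0.975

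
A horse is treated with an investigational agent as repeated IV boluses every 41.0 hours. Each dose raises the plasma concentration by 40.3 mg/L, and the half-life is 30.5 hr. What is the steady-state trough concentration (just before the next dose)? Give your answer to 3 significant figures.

k = ln 2 / 30.5 = 0.02273 hr⁻¹
Fraction remaining after one interval: e^(−kτ) = e^(−0.02273 × 41.0) = 0.3939
R = 1 / (1 − 0.3939) = 1.650
Css,max = 40.3 × 1.650 = 66.49 mg/L
Css,min = Css,max × e^(−kτ) = 66.49 × 0.3939 ≈ 26.2 mg/L

26.2 mg/L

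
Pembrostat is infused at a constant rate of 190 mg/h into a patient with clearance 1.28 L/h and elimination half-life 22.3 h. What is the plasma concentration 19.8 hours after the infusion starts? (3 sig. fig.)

Css = rate / CL = 190 / 1.28 = 148.4 µg/mL
k = ln 2 / 22.3 = 0.03108 h⁻¹
C(t) = Css (1 − e^(−kt)) = 148.4 × (1 − e^(−0.6154)) = 148.4 × 0.4596 ≈ 68.2 µg/mL

68.2 µg/mL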